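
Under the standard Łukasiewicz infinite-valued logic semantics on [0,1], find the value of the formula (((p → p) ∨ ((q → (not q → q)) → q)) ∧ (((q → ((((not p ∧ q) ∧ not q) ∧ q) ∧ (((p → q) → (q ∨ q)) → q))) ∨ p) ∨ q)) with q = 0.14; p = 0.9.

(p → p): min(1, 1 − 0.9 + 0.9) = 1
not q: Łukasiewicz ¬ gives 1 − 0.14 = 0.86
(not q → q): min(1, 1 − 0.86 + 0.14) = 0.28
(q → (not q → q)): min(1, 1 − 0.14 + 0.28) = 1
((q → (not q → q)) → q): min(1, 1 − 1 + 0.14) = 0.14
((p → p) ∨ ((q → (not q → q)) → q)) = max(1, 0.14) = 1
not p: Łukasiewicz ¬ gives 1 − 0.9 = 0.1
(not p ∧ q) = min(0.1, 0.14) = 0.1
not q: Łukasiewicz ¬ gives 1 − 0.14 = 0.86
((not p ∧ q) ∧ not q) = min(0.1, 0.86) = 0.1
(((not p ∧ q) ∧ not q) ∧ q) = min(0.1, 0.14) = 0.1
(p → q): min(1, 1 − 0.9 + 0.14) = 0.24
(q ∨ q) = max(0.14, 0.14) = 0.14
((p → q) → (q ∨ q)): min(1, 1 − 0.24 + 0.14) = 0.9
(((p → q) → (q ∨ q)) → q): min(1, 1 − 0.9 + 0.14) = 0.24
((((not p ∧ q) ∧ not q) ∧ q) ∧ (((p → q) → (q ∨ q)) → q)) = min(0.1, 0.24) = 0.1
(q → ((((not p ∧ q) ∧ not q) ∧ q) ∧ (((p → q) → (q ∨ q)) → q))): min(1, 1 − 0.14 + 0.1) = 0.96
((q → ((((not p ∧ q) ∧ not q) ∧ q) ∧ (((p → q) → (q ∨ q)) → q))) ∨ p) = max(0.96, 0.9) = 0.96
(((q → ((((not p ∧ q) ∧ not q) ∧ q) ∧ (((p → q) → (q ∨ q)) → q))) ∨ p) ∨ q) = max(0.96, 0.14) = 0.96
(((p → p) ∨ ((q → (not q → q)) → q)) ∧ (((q → ((((not p ∧ q) ∧ not q) ∧ q) ∧ (((p → q) → (q ∨ q)) → q))) ∨ p) ∨ q)) = min(1, 0.96) = 0.96

0.96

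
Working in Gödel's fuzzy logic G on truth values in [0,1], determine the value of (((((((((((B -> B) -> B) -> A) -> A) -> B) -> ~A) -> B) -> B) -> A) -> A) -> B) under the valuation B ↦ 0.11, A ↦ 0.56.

(B -> B): 0.11 ≤ 0.11, so result = 1
((B -> B) -> B): 1 > 0.11, so result = 0.11
(((B -> B) -> B) -> A): 0.11 ≤ 0.56, so result = 1
((((B -> B) -> B) -> A) -> A): 1 > 0.56, so result = 0.56
(((((B -> B) -> B) -> A) -> A) -> B): 0.56 > 0.11, so result = 0.11
~A: Gödel ¬ of 0.56 = 0 (operand ≠ 0)
((((((B -> B) -> B) -> A) -> A) -> B) -> ~A): 0.11 > 0, so result = 0
(((((((B -> B) -> B) -> A) -> A) -> B) -> ~A) -> B): 0 ≤ 0.11, so result = 1
((((((((B -> B) -> B) -> A) -> A) -> B) -> ~A) -> B) -> B): 1 > 0.11, so result = 0.11
(((((((((B -> B) -> B) -> A) -> A) -> B) -> ~A) -> B) -> B) -> A): 0.11 ≤ 0.56, so result = 1
((((((((((B -> B) -> B) -> A) -> A) -> B) -> ~A) -> B) -> B) -> A) -> A): 1 > 0.56, so result = 0.56
(((((((((((B -> B) -> B) -> A) -> A) -> B) -> ~A) -> B) -> B) -> A) -> A) -> B): 0.56 > 0.11, so result = 0.11

0.11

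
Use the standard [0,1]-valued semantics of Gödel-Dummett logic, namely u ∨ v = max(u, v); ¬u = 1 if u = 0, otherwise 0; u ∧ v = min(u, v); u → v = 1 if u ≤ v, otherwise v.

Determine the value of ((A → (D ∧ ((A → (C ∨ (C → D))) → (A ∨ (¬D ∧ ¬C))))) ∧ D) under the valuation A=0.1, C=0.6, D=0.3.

(C → D): 0.6 > 0.3, so result = 0.3
(C ∨ (C → D)) = max(0.6, 0.3) = 0.6
(A → (C ∨ (C → D))): 0.1 ≤ 0.6, so result = 1
¬D: Gödel ¬ of 0.3 = 0 (operand ≠ 0)
¬C: Gödel ¬ of 0.6 = 0 (operand ≠ 0)
(¬D ∧ ¬C) = min(0, 0) = 0
(A ∨ (¬D ∧ ¬C)) = max(0.1, 0) = 0.1
((A → (C ∨ (C → D))) → (A ∨ (¬D ∧ ¬C))): 1 > 0.1, so result = 0.1
(D ∧ ((A → (C ∨ (C → D))) → (A ∨ (¬D ∧ ¬C)))) = min(0.3, 0.1) = 0.1
(A → (D ∧ ((A → (C ∨ (C → D))) → (A ∨ (¬D ∧ ¬C))))): 0.1 ≤ 0.1, so result = 1
((A → (D ∧ ((A → (C ∨ (C → D))) → (A ∨ (¬D ∧ ¬C))))) ∧ D) = min(1, 0.3) = 0.3

0.30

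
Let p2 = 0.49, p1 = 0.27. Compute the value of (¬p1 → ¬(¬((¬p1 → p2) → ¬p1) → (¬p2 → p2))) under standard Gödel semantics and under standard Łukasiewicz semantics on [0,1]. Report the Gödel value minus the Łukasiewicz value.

0.73

Gödel evaluation:
  ¬p1: Gödel ¬ of 0.27 = 0 (operand ≠ 0)
  ¬p1: Gödel ¬ of 0.27 = 0 (operand ≠ 0)
  (¬p1 → p2): 0 ≤ 0.49, so result = 1
  ¬p1: Gödel ¬ of 0.27 = 0 (operand ≠ 0)
  ((¬p1 → p2) → ¬p1): 1 > 0, so result = 0
  ¬((¬p1 → p2) → ¬p1): Gödel ¬ of 0 = 1 (operand is 0)
  ¬p2: Gödel ¬ of 0.49 = 0 (operand ≠ 0)
  (¬p2 → p2): 0 ≤ 0.49, so result = 1
  (¬((¬p1 → p2) → ¬p1) → (¬p2 → p2)): 1 ≤ 1, so result = 1
  ¬(¬((¬p1 → p2) → ¬p1) → (¬p2 → p2)): Gödel ¬ of 1 = 0 (operand ≠ 0)
  (¬p1 → ¬(¬((¬p1 → p2) → ¬p1) → (¬p2 → p2))): 0 ≤ 0, so result = 1
  Gödel value = 1
Łukasiewicz evaluation:
  ¬p1: Łukasiewicz ¬ gives 1 − 0.27 = 0.73
  ¬p1: Łukasiewicz ¬ gives 1 − 0.27 = 0.73
  (¬p1 → p2): min(1, 1 − 0.73 + 0.49) = 0.76
  ¬p1: Łukasiewicz ¬ gives 1 − 0.27 = 0.73
  ((¬p1 → p2) → ¬p1): min(1, 1 − 0.76 + 0.73) = 0.97
  ¬((¬p1 → p2) → ¬p1): Łukasiewicz ¬ gives 1 − 0.97 = 0.03
  ¬p2: Łukasiewicz ¬ gives 1 − 0.49 = 0.51
  (¬p2 → p2): min(1, 1 − 0.51 + 0.49) = 0.98
  (¬((¬p1 → p2) → ¬p1) → (¬p2 → p2)): min(1, 1 − 0.03 + 0.98) = 1
  ¬(¬((¬p1 → p2) → ¬p1) → (¬p2 → p2)): Łukasiewicz ¬ gives 1 − 1 = 0
  (¬p1 → ¬(¬((¬p1 → p2) → ¬p1) → (¬p2 → p2))): min(1, 1 − 0.73 + 0) = 0.27
  Łukasiewicz value = 0.27
Difference: 1 − 0.27 = 0.73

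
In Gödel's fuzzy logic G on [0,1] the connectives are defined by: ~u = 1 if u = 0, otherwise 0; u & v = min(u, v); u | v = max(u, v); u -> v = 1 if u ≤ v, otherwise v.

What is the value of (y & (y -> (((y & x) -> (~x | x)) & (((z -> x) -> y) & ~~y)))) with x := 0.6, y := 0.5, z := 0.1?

0.50

(y & x) = min(0.5, 0.6) = 0.5
~x: Gödel ¬ of 0.6 = 0 (operand ≠ 0)
(~x | x) = max(0, 0.6) = 0.6
((y & x) -> (~x | x)): 0.5 ≤ 0.6, so result = 1
(z -> x): 0.1 ≤ 0.6, so result = 1
((z -> x) -> y): 1 > 0.5, so result = 0.5
~y: Gödel ¬ of 0.5 = 0 (operand ≠ 0)
~~y: Gödel ¬ of 0 = 1 (operand is 0)
(((z -> x) -> y) & ~~y) = min(0.5, 1) = 0.5
(((y & x) -> (~x | x)) & (((z -> x) -> y) & ~~y)) = min(1, 0.5) = 0.5
(y -> (((y & x) -> (~x | x)) & (((z -> x) -> y) & ~~y))): 0.5 ≤ 0.5, so result = 1
(y & (y -> (((y & x) -> (~x | x)) & (((z -> x) -> y) & ~~y)))) = min(0.5, 1) = 0.5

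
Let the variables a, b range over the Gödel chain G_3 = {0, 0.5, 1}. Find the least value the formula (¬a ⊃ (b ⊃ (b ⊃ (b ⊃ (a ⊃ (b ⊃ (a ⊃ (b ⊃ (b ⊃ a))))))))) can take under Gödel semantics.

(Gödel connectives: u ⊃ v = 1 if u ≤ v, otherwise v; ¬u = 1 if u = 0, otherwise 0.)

Every assignment gives 1. For instance at a = 0, b = 0:
  ¬a: Gödel ¬ of 0 = 1 (operand is 0)
  (b ⊃ a): 0 ≤ 0, so result = 1
  (b ⊃ (b ⊃ a)): 0 ≤ 1, so result = 1
  (a ⊃ (b ⊃ (b ⊃ a))): 0 ≤ 1, so result = 1
  (b ⊃ (a ⊃ (b ⊃ (b ⊃ a)))): 0 ≤ 1, so result = 1
  (a ⊃ (b ⊃ (a ⊃ (b ⊃ (b ⊃ a))))): 0 ≤ 1, so result = 1
  (b ⊃ (a ⊃ (b ⊃ (a ⊃ (b ⊃ (b ⊃ a)))))): 0 ≤ 1, so result = 1
  (b ⊃ (b ⊃ (a ⊃ (b ⊃ (a ⊃ (b ⊃ (b ⊃ a))))))): 0 ≤ 1, so result = 1
  (b ⊃ (b ⊃ (b ⊃ (a ⊃ (b ⊃ (a ⊃ (b ⊃ (b ⊃ a)))))))): 0 ≤ 1, so result = 1
  (¬a ⊃ (b ⊃ (b ⊃ (b ⊃ (a ⊃ (b ⊃ (a ⊃ (b ⊃ (b ⊃ a))))))))): 1 ≤ 1, so result = 1
All 9 assignments give value 1 — the formula is a G_3-tautology.

1.00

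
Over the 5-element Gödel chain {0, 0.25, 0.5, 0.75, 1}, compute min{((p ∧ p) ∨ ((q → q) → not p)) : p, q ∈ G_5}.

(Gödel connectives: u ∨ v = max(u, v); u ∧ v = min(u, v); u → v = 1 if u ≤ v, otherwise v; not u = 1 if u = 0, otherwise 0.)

0.25

The minimum is attained at p = 0.25, q = 0:
  (p ∧ p) = min(0.25, 0.25) = 0.25
  (q → q): 0 ≤ 0, so result = 1
  not p: Gödel ¬ of 0.25 = 0 (operand ≠ 0)
  ((q → q) → not p): 1 > 0, so result = 0
  ((p ∧ p) ∨ ((q → q) → not p)) = max(0.25, 0) = 0.25
Checking all 25 assignments confirms none give a value below 0.25.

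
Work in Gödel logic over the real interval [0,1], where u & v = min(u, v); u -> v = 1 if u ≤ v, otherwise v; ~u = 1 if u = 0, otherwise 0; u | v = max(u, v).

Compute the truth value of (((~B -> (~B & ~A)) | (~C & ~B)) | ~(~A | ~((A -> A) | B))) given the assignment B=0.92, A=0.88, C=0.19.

~B: Gödel ¬ of 0.92 = 0 (operand ≠ 0)
~B: Gödel ¬ of 0.92 = 0 (operand ≠ 0)
~A: Gödel ¬ of 0.88 = 0 (operand ≠ 0)
(~B & ~A) = min(0, 0) = 0
(~B -> (~B & ~A)): 0 ≤ 0, so result = 1
~C: Gödel ¬ of 0.19 = 0 (operand ≠ 0)
~B: Gödel ¬ of 0.92 = 0 (operand ≠ 0)
(~C & ~B) = min(0, 0) = 0
((~B -> (~B & ~A)) | (~C & ~B)) = max(1, 0) = 1
~A: Gödel ¬ of 0.88 = 0 (operand ≠ 0)
(A -> A): 0.88 ≤ 0.88, so result = 1
((A -> A) | B) = max(1, 0.92) = 1
~((A -> A) | B): Gödel ¬ of 1 = 0 (operand ≠ 0)
(~A | ~((A -> A) | B)) = max(0, 0) = 0
~(~A | ~((A -> A) | B)): Gödel ¬ of 0 = 1 (operand is 0)
(((~B -> (~B & ~A)) | (~C & ~B)) | ~(~A | ~((A -> A) | B))) = max(1, 1) = 1

1.00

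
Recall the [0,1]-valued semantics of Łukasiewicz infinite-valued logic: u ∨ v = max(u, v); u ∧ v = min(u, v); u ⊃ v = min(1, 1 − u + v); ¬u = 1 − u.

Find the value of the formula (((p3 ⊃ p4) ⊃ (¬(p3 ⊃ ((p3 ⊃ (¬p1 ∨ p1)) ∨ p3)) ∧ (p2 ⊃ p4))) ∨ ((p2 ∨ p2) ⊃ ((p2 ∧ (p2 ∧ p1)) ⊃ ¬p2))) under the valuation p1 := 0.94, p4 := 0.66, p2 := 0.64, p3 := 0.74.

(p3 ⊃ p4): min(1, 1 − 0.74 + 0.66) = 0.92
¬p1: Łukasiewicz ¬ gives 1 − 0.94 = 0.06
(¬p1 ∨ p1) = max(0.06, 0.94) = 0.94
(p3 ⊃ (¬p1 ∨ p1)): min(1, 1 − 0.74 + 0.94) = 1
((p3 ⊃ (¬p1 ∨ p1)) ∨ p3) = max(1, 0.74) = 1
(p3 ⊃ ((p3 ⊃ (¬p1 ∨ p1)) ∨ p3)): min(1, 1 − 0.74 + 1) = 1
¬(p3 ⊃ ((p3 ⊃ (¬p1 ∨ p1)) ∨ p3)): Łukasiewicz ¬ gives 1 − 1 = 0
(p2 ⊃ p4): min(1, 1 − 0.64 + 0.66) = 1
(¬(p3 ⊃ ((p3 ⊃ (¬p1 ∨ p1)) ∨ p3)) ∧ (p2 ⊃ p4)) = min(0, 1) = 0
((p3 ⊃ p4) ⊃ (¬(p3 ⊃ ((p3 ⊃ (¬p1 ∨ p1)) ∨ p3)) ∧ (p2 ⊃ p4))): min(1, 1 − 0.92 + 0) = 0.08
(p2 ∨ p2) = max(0.64, 0.64) = 0.64
(p2 ∧ p1) = min(0.64, 0.94) = 0.64
(p2 ∧ (p2 ∧ p1)) = min(0.64, 0.64) = 0.64
¬p2: Łukasiewicz ¬ gives 1 − 0.64 = 0.36
((p2 ∧ (p2 ∧ p1)) ⊃ ¬p2): min(1, 1 − 0.64 + 0.36) = 0.72
((p2 ∨ p2) ⊃ ((p2 ∧ (p2 ∧ p1)) ⊃ ¬p2)): min(1, 1 − 0.64 + 0.72) = 1
(((p3 ⊃ p4) ⊃ (¬(p3 ⊃ ((p3 ⊃ (¬p1 ∨ p1)) ∨ p3)) ∧ (p2 ⊃ p4))) ∨ ((p2 ∨ p2) ⊃ ((p2 ∧ (p2 ∧ p1)) ⊃ ¬p2))) = max(0.08, 1) = 1

1.00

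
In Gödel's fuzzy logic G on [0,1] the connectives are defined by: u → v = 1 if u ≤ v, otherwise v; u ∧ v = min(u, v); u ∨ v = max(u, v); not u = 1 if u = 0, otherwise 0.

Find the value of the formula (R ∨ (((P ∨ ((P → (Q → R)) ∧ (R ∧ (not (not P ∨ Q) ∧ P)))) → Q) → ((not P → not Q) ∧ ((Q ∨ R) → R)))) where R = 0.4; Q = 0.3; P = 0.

(Q → R): 0.3 ≤ 0.4, so result = 1
(P → (Q → R)): 0 ≤ 1, so result = 1
not P: Gödel ¬ of 0 = 1 (operand is 0)
(not P ∨ Q) = max(1, 0.3) = 1
not (not P ∨ Q): Gödel ¬ of 1 = 0 (operand ≠ 0)
(not (not P ∨ Q) ∧ P) = min(0, 0) = 0
(R ∧ (not (not P ∨ Q) ∧ P)) = min(0.4, 0) = 0
((P → (Q → R)) ∧ (R ∧ (not (not P ∨ Q) ∧ P))) = min(1, 0) = 0
(P ∨ ((P → (Q → R)) ∧ (R ∧ (not (not P ∨ Q) ∧ P)))) = max(0, 0) = 0
((P ∨ ((P → (Q → R)) ∧ (R ∧ (not (not P ∨ Q) ∧ P)))) → Q): 0 ≤ 0.3, so result = 1
not P: Gödel ¬ of 0 = 1 (operand is 0)
not Q: Gödel ¬ of 0.3 = 0 (operand ≠ 0)
(not P → not Q): 1 > 0, so result = 0
(Q ∨ R) = max(0.3, 0.4) = 0.4
((Q ∨ R) → R): 0.4 ≤ 0.4, so result = 1
((not P → not Q) ∧ ((Q ∨ R) → R)) = min(0, 1) = 0
(((P ∨ ((P → (Q → R)) ∧ (R ∧ (not (not P ∨ Q) ∧ P)))) → Q) → ((not P → not Q) ∧ ((Q ∨ R) → R))): 1 > 0, so result = 0
(R ∨ (((P ∨ ((P → (Q → R)) ∧ (R ∧ (not (not P ∨ Q) ∧ P)))) → Q) → ((not P → not Q) ∧ ((Q ∨ R) → R)))) = max(0.4, 0) = 0.4

0.40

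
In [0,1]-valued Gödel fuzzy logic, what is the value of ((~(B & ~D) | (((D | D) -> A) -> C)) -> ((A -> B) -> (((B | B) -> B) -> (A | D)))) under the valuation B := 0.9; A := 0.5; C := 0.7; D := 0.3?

0.50

~D: Gödel ¬ of 0.3 = 0 (operand ≠ 0)
(B & ~D) = min(0.9, 0) = 0
~(B & ~D): Gödel ¬ of 0 = 1 (operand is 0)
(D | D) = max(0.3, 0.3) = 0.3
((D | D) -> A): 0.3 ≤ 0.5, so result = 1
(((D | D) -> A) -> C): 1 > 0.7, so result = 0.7
(~(B & ~D) | (((D | D) -> A) -> C)) = max(1, 0.7) = 1
(A -> B): 0.5 ≤ 0.9, so result = 1
(B | B) = max(0.9, 0.9) = 0.9
((B | B) -> B): 0.9 ≤ 0.9, so result = 1
(A | D) = max(0.5, 0.3) = 0.5
(((B | B) -> B) -> (A | D)): 1 > 0.5, so result = 0.5
((A -> B) -> (((B | B) -> B) -> (A | D))): 1 > 0.5, so result = 0.5
((~(B & ~D) | (((D | D) -> A) -> C)) -> ((A -> B) -> (((B | B) -> B) -> (A | D)))): 1 > 0.5, so result = 0.5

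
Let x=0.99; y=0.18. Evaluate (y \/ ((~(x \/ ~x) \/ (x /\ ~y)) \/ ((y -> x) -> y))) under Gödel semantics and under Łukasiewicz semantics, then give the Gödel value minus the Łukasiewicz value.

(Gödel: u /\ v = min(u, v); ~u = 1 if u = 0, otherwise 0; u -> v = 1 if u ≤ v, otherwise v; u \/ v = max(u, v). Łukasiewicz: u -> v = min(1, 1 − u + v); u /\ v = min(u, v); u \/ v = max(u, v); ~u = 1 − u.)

-0.64

Gödel evaluation:
  ~x: Gödel ¬ of 0.99 = 0 (operand ≠ 0)
  (x \/ ~x) = max(0.99, 0) = 0.99
  ~(x \/ ~x): Gödel ¬ of 0.99 = 0 (operand ≠ 0)
  ~y: Gödel ¬ of 0.18 = 0 (operand ≠ 0)
  (x /\ ~y) = min(0.99, 0) = 0
  (~(x \/ ~x) \/ (x /\ ~y)) = max(0, 0) = 0
  (y -> x): 0.18 ≤ 0.99, so result = 1
  ((y -> x) -> y): 1 > 0.18, so result = 0.18
  ((~(x \/ ~x) \/ (x /\ ~y)) \/ ((y -> x) -> y)) = max(0, 0.18) = 0.18
  (y \/ ((~(x \/ ~x) \/ (x /\ ~y)) \/ ((y -> x) -> y))) = max(0.18, 0.18) = 0.18
  Gödel value = 0.18
Łukasiewicz evaluation:
  ~x: Łukasiewicz ¬ gives 1 − 0.99 = 0.01
  (x \/ ~x) = max(0.99, 0.01) = 0.99
  ~(x \/ ~x): Łukasiewicz ¬ gives 1 − 0.99 = 0.01
  ~y: Łukasiewicz ¬ gives 1 − 0.18 = 0.82
  (x /\ ~y) = min(0.99, 0.82) = 0.82
  (~(x \/ ~x) \/ (x /\ ~y)) = max(0.01, 0.82) = 0.82
  (y -> x): min(1, 1 − 0.18 + 0.99) = 1
  ((y -> x) -> y): min(1, 1 − 1 + 0.18) = 0.18
  ((~(x \/ ~x) \/ (x /\ ~y)) \/ ((y -> x) -> y)) = max(0.82, 0.18) = 0.82
  (y \/ ((~(x \/ ~x) \/ (x /\ ~y)) \/ ((y -> x) -> y))) = max(0.18, 0.82) = 0.82
  Łukasiewicz value = 0.82
Difference: 0.18 − 0.82 = -0.64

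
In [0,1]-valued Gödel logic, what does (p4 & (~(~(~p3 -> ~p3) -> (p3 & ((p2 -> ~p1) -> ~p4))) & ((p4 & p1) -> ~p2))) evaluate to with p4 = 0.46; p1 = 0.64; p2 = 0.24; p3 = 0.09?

~p3: Gödel ¬ of 0.09 = 0 (operand ≠ 0)
~p3: Gödel ¬ of 0.09 = 0 (operand ≠ 0)
(~p3 -> ~p3): 0 ≤ 0, so result = 1
~(~p3 -> ~p3): Gödel ¬ of 1 = 0 (operand ≠ 0)
~p1: Gödel ¬ of 0.64 = 0 (operand ≠ 0)
(p2 -> ~p1): 0.24 > 0, so result = 0
~p4: Gödel ¬ of 0.46 = 0 (operand ≠ 0)
((p2 -> ~p1) -> ~p4): 0 ≤ 0, so result = 1
(p3 & ((p2 -> ~p1) -> ~p4)) = min(0.09, 1) = 0.09
(~(~p3 -> ~p3) -> (p3 & ((p2 -> ~p1) -> ~p4))): 0 ≤ 0.09, so result = 1
~(~(~p3 -> ~p3) -> (p3 & ((p2 -> ~p1) -> ~p4))): Gödel ¬ of 1 = 0 (operand ≠ 0)
(p4 & p1) = min(0.46, 0.64) = 0.46
~p2: Gödel ¬ of 0.24 = 0 (operand ≠ 0)
((p4 & p1) -> ~p2): 0.46 > 0, so result = 0
(~(~(~p3 -> ~p3) -> (p3 & ((p2 -> ~p1) -> ~p4))) & ((p4 & p1) -> ~p2)) = min(0, 0) = 0
(p4 & (~(~(~p3 -> ~p3) -> (p3 & ((p2 -> ~p1) -> ~p4))) & ((p4 & p1) -> ~p2))) = min(0.46, 0) = 0

0.00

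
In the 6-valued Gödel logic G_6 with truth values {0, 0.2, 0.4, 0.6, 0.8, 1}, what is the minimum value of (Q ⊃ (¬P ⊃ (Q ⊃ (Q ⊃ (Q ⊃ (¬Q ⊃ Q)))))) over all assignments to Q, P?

Every assignment gives 1. For instance at Q = 0, P = 0:
  ¬P: Gödel ¬ of 0 = 1 (operand is 0)
  ¬Q: Gödel ¬ of 0 = 1 (operand is 0)
  (¬Q ⊃ Q): 1 > 0, so result = 0
  (Q ⊃ (¬Q ⊃ Q)): 0 ≤ 0, so result = 1
  (Q ⊃ (Q ⊃ (¬Q ⊃ Q))): 0 ≤ 1, so result = 1
  (Q ⊃ (Q ⊃ (Q ⊃ (¬Q ⊃ Q)))): 0 ≤ 1, so result = 1
  (¬P ⊃ (Q ⊃ (Q ⊃ (Q ⊃ (¬Q ⊃ Q))))): 1 ≤ 1, so result = 1
  (Q ⊃ (¬P ⊃ (Q ⊃ (Q ⊃ (Q ⊃ (¬Q ⊃ Q)))))): 0 ≤ 1, so result = 1
All 36 assignments give value 1 — the formula is a G_6-tautology.

1.00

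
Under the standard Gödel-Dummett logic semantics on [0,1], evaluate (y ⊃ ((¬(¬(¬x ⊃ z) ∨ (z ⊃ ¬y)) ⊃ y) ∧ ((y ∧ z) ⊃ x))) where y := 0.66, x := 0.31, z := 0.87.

0.31

¬x: Gödel ¬ of 0.31 = 0 (operand ≠ 0)
(¬x ⊃ z): 0 ≤ 0.87, so result = 1
¬(¬x ⊃ z): Gödel ¬ of 1 = 0 (operand ≠ 0)
¬y: Gödel ¬ of 0.66 = 0 (operand ≠ 0)
(z ⊃ ¬y): 0.87 > 0, so result = 0
(¬(¬x ⊃ z) ∨ (z ⊃ ¬y)) = max(0, 0) = 0
¬(¬(¬x ⊃ z) ∨ (z ⊃ ¬y)): Gödel ¬ of 0 = 1 (operand is 0)
(¬(¬(¬x ⊃ z) ∨ (z ⊃ ¬y)) ⊃ y): 1 > 0.66, so result = 0.66
(y ∧ z) = min(0.66, 0.87) = 0.66
((y ∧ z) ⊃ x): 0.66 > 0.31, so result = 0.31
((¬(¬(¬x ⊃ z) ∨ (z ⊃ ¬y)) ⊃ y) ∧ ((y ∧ z) ⊃ x)) = min(0.66, 0.31) = 0.31
(y ⊃ ((¬(¬(¬x ⊃ z) ∨ (z ⊃ ¬y)) ⊃ y) ∧ ((y ∧ z) ⊃ x))): 0.66 > 0.31, so result = 0.31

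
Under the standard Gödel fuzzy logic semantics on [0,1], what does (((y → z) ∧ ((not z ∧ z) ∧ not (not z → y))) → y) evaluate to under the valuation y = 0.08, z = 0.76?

1.00

(y → z): 0.08 ≤ 0.76, so result = 1
not z: Gödel ¬ of 0.76 = 0 (operand ≠ 0)
(not z ∧ z) = min(0, 0.76) = 0
not z: Gödel ¬ of 0.76 = 0 (operand ≠ 0)
(not z → y): 0 ≤ 0.08, so result = 1
not (not z → y): Gödel ¬ of 1 = 0 (operand ≠ 0)
((not z ∧ z) ∧ not (not z → y)) = min(0, 0) = 0
((y → z) ∧ ((not z ∧ z) ∧ not (not z → y))) = min(1, 0) = 0
(((y → z) ∧ ((not z ∧ z) ∧ not (not z → y))) → y): 0 ≤ 0.08, so result = 1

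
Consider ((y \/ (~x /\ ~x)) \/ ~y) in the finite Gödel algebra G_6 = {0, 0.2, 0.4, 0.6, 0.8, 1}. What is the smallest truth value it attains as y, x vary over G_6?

The minimum is attained at y = 0.2, x = 0.2:
  ~x: Gödel ¬ of 0.2 = 0 (operand ≠ 0)
  ~x: Gödel ¬ of 0.2 = 0 (operand ≠ 0)
  (~x /\ ~x) = min(0, 0) = 0
  (y \/ (~x /\ ~x)) = max(0.2, 0) = 0.2
  ~y: Gödel ¬ of 0.2 = 0 (operand ≠ 0)
  ((y \/ (~x /\ ~x)) \/ ~y) = max(0.2, 0) = 0.2
Checking all 36 assignments confirms none give a value below 0.20.

0.20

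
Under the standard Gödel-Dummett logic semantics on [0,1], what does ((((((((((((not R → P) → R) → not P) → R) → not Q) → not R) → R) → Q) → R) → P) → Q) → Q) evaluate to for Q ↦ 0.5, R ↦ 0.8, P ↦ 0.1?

0.50

not R: Gödel ¬ of 0.8 = 0 (operand ≠ 0)
(not R → P): 0 ≤ 0.1, so result = 1
((not R → P) → R): 1 > 0.8, so result = 0.8
not P: Gödel ¬ of 0.1 = 0 (operand ≠ 0)
(((not R → P) → R) → not P): 0.8 > 0, so result = 0
((((not R → P) → R) → not P) → R): 0 ≤ 0.8, so result = 1
not Q: Gödel ¬ of 0.5 = 0 (operand ≠ 0)
(((((not R → P) → R) → not P) → R) → not Q): 1 > 0, so result = 0
not R: Gödel ¬ of 0.8 = 0 (operand ≠ 0)
((((((not R → P) → R) → not P) → R) → not Q) → not R): 0 ≤ 0, so result = 1
(((((((not R → P) → R) → not P) → R) → not Q) → not R) → R): 1 > 0.8, so result = 0.8
((((((((not R → P) → R) → not P) → R) → not Q) → not R) → R) → Q): 0.8 > 0.5, so result = 0.5
(((((((((not R → P) → R) → not P) → R) → not Q) → not R) → R) → Q) → R): 0.5 ≤ 0.8, so result = 1
((((((((((not R → P) → R) → not P) → R) → not Q) → not R) → R) → Q) → R) → P): 1 > 0.1, so result = 0.1
(((((((((((not R → P) → R) → not P) → R) → not Q) → not R) → R) → Q) → R) → P) → Q): 0.1 ≤ 0.5, so result = 1
((((((((((((not R → P) → R) → not P) → R) → not Q) → not R) → R) → Q) → R) → P) → Q) → Q): 1 > 0.5, so result = 0.5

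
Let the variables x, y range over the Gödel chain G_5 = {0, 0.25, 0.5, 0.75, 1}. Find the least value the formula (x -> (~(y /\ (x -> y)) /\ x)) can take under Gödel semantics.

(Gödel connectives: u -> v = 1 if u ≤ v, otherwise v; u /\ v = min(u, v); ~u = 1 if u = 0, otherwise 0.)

The minimum is attained at x = 0.25, y = 0.25:
  (x -> y): 0.25 ≤ 0.25, so result = 1
  (y /\ (x -> y)) = min(0.25, 1) = 0.25
  ~(y /\ (x -> y)): Gödel ¬ of 0.25 = 0 (operand ≠ 0)
  (~(y /\ (x -> y)) /\ x) = min(0, 0.25) = 0
  (x -> (~(y /\ (x -> y)) /\ x)): 0.25 > 0, so result = 0
Checking all 25 assignments confirms none give a value below 0.00.

0.00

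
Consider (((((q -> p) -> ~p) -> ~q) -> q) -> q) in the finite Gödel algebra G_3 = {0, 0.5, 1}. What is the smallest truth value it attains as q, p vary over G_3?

The minimum is attained at q = 0.5, p = 0:
  (q -> p): 0.5 > 0, so result = 0
  ~p: Gödel ¬ of 0 = 1 (operand is 0)
  ((q -> p) -> ~p): 0 ≤ 1, so result = 1
  ~q: Gödel ¬ of 0.5 = 0 (operand ≠ 0)
  (((q -> p) -> ~p) -> ~q): 1 > 0, so result = 0
  ((((q -> p) -> ~p) -> ~q) -> q): 0 ≤ 0.5, so result = 1
  (((((q -> p) -> ~p) -> ~q) -> q) -> q): 1 > 0.5, so result = 0.5
Checking all 9 assignments confirms none give a value below 0.50.

0.50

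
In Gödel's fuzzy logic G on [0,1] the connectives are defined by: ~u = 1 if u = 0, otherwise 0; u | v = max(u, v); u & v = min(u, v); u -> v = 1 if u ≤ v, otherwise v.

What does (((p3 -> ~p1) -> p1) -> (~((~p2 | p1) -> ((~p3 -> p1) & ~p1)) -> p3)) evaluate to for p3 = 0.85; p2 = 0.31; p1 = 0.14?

~p1: Gödel ¬ of 0.14 = 0 (operand ≠ 0)
(p3 -> ~p1): 0.85 > 0, so result = 0
((p3 -> ~p1) -> p1): 0 ≤ 0.14, so result = 1
~p2: Gödel ¬ of 0.31 = 0 (operand ≠ 0)
(~p2 | p1) = max(0, 0.14) = 0.14
~p3: Gödel ¬ of 0.85 = 0 (operand ≠ 0)
(~p3 -> p1): 0 ≤ 0.14, so result = 1
~p1: Gödel ¬ of 0.14 = 0 (operand ≠ 0)
((~p3 -> p1) & ~p1) = min(1, 0) = 0
((~p2 | p1) -> ((~p3 -> p1) & ~p1)): 0.14 > 0, so result = 0
~((~p2 | p1) -> ((~p3 -> p1) & ~p1)): Gödel ¬ of 0 = 1 (operand is 0)
(~((~p2 | p1) -> ((~p3 -> p1) & ~p1)) -> p3): 1 > 0.85, so result = 0.85
(((p3 -> ~p1) -> p1) -> (~((~p2 | p1) -> ((~p3 -> p1) & ~p1)) -> p3)): 1 > 0.85, so result = 0.85

0.85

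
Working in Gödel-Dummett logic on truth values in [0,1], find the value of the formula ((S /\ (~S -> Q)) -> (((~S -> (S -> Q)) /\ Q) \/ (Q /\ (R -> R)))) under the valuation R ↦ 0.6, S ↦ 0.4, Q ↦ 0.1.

0.10

~S: Gödel ¬ of 0.4 = 0 (operand ≠ 0)
(~S -> Q): 0 ≤ 0.1, so result = 1
(S /\ (~S -> Q)) = min(0.4, 1) = 0.4
~S: Gödel ¬ of 0.4 = 0 (operand ≠ 0)
(S -> Q): 0.4 > 0.1, so result = 0.1
(~S -> (S -> Q)): 0 ≤ 0.1, so result = 1
((~S -> (S -> Q)) /\ Q) = min(1, 0.1) = 0.1
(R -> R): 0.6 ≤ 0.6, so result = 1
(Q /\ (R -> R)) = min(0.1, 1) = 0.1
(((~S -> (S -> Q)) /\ Q) \/ (Q /\ (R -> R))) = max(0.1, 0.1) = 0.1
((S /\ (~S -> Q)) -> (((~S -> (S -> Q)) /\ Q) \/ (Q /\ (R -> R)))): 0.4 > 0.1, so result = 0.1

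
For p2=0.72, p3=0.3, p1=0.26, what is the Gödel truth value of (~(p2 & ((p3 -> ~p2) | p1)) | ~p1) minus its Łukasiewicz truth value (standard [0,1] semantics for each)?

Gödel evaluation:
  ~p2: Gödel ¬ of 0.72 = 0 (operand ≠ 0)
  (p3 -> ~p2): 0.3 > 0, so result = 0
  ((p3 -> ~p2) | p1) = max(0, 0.26) = 0.26
  (p2 & ((p3 -> ~p2) | p1)) = min(0.72, 0.26) = 0.26
  ~(p2 & ((p3 -> ~p2) | p1)): Gödel ¬ of 0.26 = 0 (operand ≠ 0)
  ~p1: Gödel ¬ of 0.26 = 0 (operand ≠ 0)
  (~(p2 & ((p3 -> ~p2) | p1)) | ~p1) = max(0, 0) = 0
  Gödel value = 0
Łukasiewicz evaluation:
  ~p2: Łukasiewicz ¬ gives 1 − 0.72 = 0.28
  (p3 -> ~p2): min(1, 1 − 0.3 + 0.28) = 0.98
  ((p3 -> ~p2) | p1) = max(0.98, 0.26) = 0.98
  (p2 & ((p3 -> ~p2) | p1)) = min(0.72, 0.98) = 0.72
  ~(p2 & ((p3 -> ~p2) | p1)): Łukasiewicz ¬ gives 1 − 0.72 = 0.28
  ~p1: Łukasiewicz ¬ gives 1 − 0.26 = 0.74
  (~(p2 & ((p3 -> ~p2) | p1)) | ~p1) = max(0.28, 0.74) = 0.74
  Łukasiewicz value = 0.74
Difference: 0 − 0.74 = -0.74

-0.74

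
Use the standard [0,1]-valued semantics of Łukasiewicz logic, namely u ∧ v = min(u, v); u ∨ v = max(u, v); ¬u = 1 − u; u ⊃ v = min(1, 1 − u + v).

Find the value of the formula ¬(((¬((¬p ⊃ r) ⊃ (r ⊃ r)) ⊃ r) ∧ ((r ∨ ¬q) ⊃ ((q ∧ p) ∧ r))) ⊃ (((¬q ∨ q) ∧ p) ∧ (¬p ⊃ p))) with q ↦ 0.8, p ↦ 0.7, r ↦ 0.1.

0.20

¬p: Łukasiewicz ¬ gives 1 − 0.7 = 0.3
(¬p ⊃ r): min(1, 1 − 0.3 + 0.1) = 0.8
(r ⊃ r): min(1, 1 − 0.1 + 0.1) = 1
((¬p ⊃ r) ⊃ (r ⊃ r)): min(1, 1 − 0.8 + 1) = 1
¬((¬p ⊃ r) ⊃ (r ⊃ r)): Łukasiewicz ¬ gives 1 − 1 = 0
(¬((¬p ⊃ r) ⊃ (r ⊃ r)) ⊃ r): min(1, 1 − 0 + 0.1) = 1
¬q: Łukasiewicz ¬ gives 1 − 0.8 = 0.2
(r ∨ ¬q) = max(0.1, 0.2) = 0.2
(q ∧ p) = min(0.8, 0.7) = 0.7
((q ∧ p) ∧ r) = min(0.7, 0.1) = 0.1
((r ∨ ¬q) ⊃ ((q ∧ p) ∧ r)): min(1, 1 − 0.2 + 0.1) = 0.9
((¬((¬p ⊃ r) ⊃ (r ⊃ r)) ⊃ r) ∧ ((r ∨ ¬q) ⊃ ((q ∧ p) ∧ r))) = min(1, 0.9) = 0.9
¬q: Łukasiewicz ¬ gives 1 − 0.8 = 0.2
(¬q ∨ q) = max(0.2, 0.8) = 0.8
((¬q ∨ q) ∧ p) = min(0.8, 0.7) = 0.7
¬p: Łukasiewicz ¬ gives 1 − 0.7 = 0.3
(¬p ⊃ p): min(1, 1 − 0.3 + 0.7) = 1
(((¬q ∨ q) ∧ p) ∧ (¬p ⊃ p)) = min(0.7, 1) = 0.7
(((¬((¬p ⊃ r) ⊃ (r ⊃ r)) ⊃ r) ∧ ((r ∨ ¬q) ⊃ ((q ∧ p) ∧ r))) ⊃ (((¬q ∨ q) ∧ p) ∧ (¬p ⊃ p))): min(1, 1 − 0.9 + 0.7) = 0.8
¬(((¬((¬p ⊃ r) ⊃ (r ⊃ r)) ⊃ r) ∧ ((r ∨ ¬q) ⊃ ((q ∧ p) ∧ r))) ⊃ (((¬q ∨ q) ∧ p) ∧ (¬p ⊃ p))): Łukasiewicz ¬ gives 1 − 0.8 = 0.2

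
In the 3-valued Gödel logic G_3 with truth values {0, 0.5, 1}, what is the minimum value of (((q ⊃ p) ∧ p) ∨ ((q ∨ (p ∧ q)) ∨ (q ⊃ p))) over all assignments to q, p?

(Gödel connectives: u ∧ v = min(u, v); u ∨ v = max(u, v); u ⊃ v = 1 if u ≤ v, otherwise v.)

The minimum is attained at q = 0.5, p = 0:
  (q ⊃ p): 0.5 > 0, so result = 0
  ((q ⊃ p) ∧ p) = min(0, 0) = 0
  (p ∧ q) = min(0, 0.5) = 0
  (q ∨ (p ∧ q)) = max(0.5, 0) = 0.5
  (q ⊃ p): 0.5 > 0, so result = 0
  ((q ∨ (p ∧ q)) ∨ (q ⊃ p)) = max(0.5, 0) = 0.5
  (((q ⊃ p) ∧ p) ∨ ((q ∨ (p ∧ q)) ∨ (q ⊃ p))) = max(0, 0.5) = 0.5
Checking all 9 assignments confirms none give a value below 0.50.

0.50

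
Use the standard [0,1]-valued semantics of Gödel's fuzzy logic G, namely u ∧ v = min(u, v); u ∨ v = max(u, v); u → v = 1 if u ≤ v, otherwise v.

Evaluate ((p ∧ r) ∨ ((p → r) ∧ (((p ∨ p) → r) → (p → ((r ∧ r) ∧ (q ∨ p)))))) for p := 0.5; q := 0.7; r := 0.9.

(p ∧ r) = min(0.5, 0.9) = 0.5
(p → r): 0.5 ≤ 0.9, so result = 1
(p ∨ p) = max(0.5, 0.5) = 0.5
((p ∨ p) → r): 0.5 ≤ 0.9, so result = 1
(r ∧ r) = min(0.9, 0.9) = 0.9
(q ∨ p) = max(0.7, 0.5) = 0.7
((r ∧ r) ∧ (q ∨ p)) = min(0.9, 0.7) = 0.7
(p → ((r ∧ r) ∧ (q ∨ p))): 0.5 ≤ 0.7, so result = 1
(((p ∨ p) → r) → (p → ((r ∧ r) ∧ (q ∨ p)))): 1 ≤ 1, so result = 1
((p → r) ∧ (((p ∨ p) → r) → (p → ((r ∧ r) ∧ (q ∨ p))))) = min(1, 1) = 1
((p ∧ r) ∨ ((p → r) ∧ (((p ∨ p) → r) → (p → ((r ∧ r) ∧ (q ∨ p)))))) = max(0.5, 1) = 1

1.00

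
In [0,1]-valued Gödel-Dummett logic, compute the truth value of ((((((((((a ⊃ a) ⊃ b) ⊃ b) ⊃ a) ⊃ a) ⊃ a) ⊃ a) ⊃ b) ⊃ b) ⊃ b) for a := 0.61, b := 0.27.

(a ⊃ a): 0.61 ≤ 0.61, so result = 1
((a ⊃ a) ⊃ b): 1 > 0.27, so result = 0.27
(((a ⊃ a) ⊃ b) ⊃ b): 0.27 ≤ 0.27, so result = 1
((((a ⊃ a) ⊃ b) ⊃ b) ⊃ a): 1 > 0.61, so result = 0.61
(((((a ⊃ a) ⊃ b) ⊃ b) ⊃ a) ⊃ a): 0.61 ≤ 0.61, so result = 1
((((((a ⊃ a) ⊃ b) ⊃ b) ⊃ a) ⊃ a) ⊃ a): 1 > 0.61, so result = 0.61
(((((((a ⊃ a) ⊃ b) ⊃ b) ⊃ a) ⊃ a) ⊃ a) ⊃ a): 0.61 ≤ 0.61, so result = 1
((((((((a ⊃ a) ⊃ b) ⊃ b) ⊃ a) ⊃ a) ⊃ a) ⊃ a) ⊃ b): 1 > 0.27, so result = 0.27
(((((((((a ⊃ a) ⊃ b) ⊃ b) ⊃ a) ⊃ a) ⊃ a) ⊃ a) ⊃ b) ⊃ b): 0.27 ≤ 0.27, so result = 1
((((((((((a ⊃ a) ⊃ b) ⊃ b) ⊃ a) ⊃ a) ⊃ a) ⊃ a) ⊃ b) ⊃ b) ⊃ b): 1 > 0.27, so result = 0.27

0.27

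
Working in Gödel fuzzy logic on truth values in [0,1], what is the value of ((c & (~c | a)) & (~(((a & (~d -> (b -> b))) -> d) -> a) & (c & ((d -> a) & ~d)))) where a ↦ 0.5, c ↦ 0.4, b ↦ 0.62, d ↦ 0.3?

~c: Gödel ¬ of 0.4 = 0 (operand ≠ 0)
(~c | a) = max(0, 0.5) = 0.5
(c & (~c | a)) = min(0.4, 0.5) = 0.4
~d: Gödel ¬ of 0.3 = 0 (operand ≠ 0)
(b -> b): 0.62 ≤ 0.62, so result = 1
(~d -> (b -> b)): 0 ≤ 1, so result = 1
(a & (~d -> (b -> b))) = min(0.5, 1) = 0.5
((a & (~d -> (b -> b))) -> d): 0.5 > 0.3, so result = 0.3
(((a & (~d -> (b -> b))) -> d) -> a): 0.3 ≤ 0.5, so result = 1
~(((a & (~d -> (b -> b))) -> d) -> a): Gödel ¬ of 1 = 0 (operand ≠ 0)
(d -> a): 0.3 ≤ 0.5, so result = 1
~d: Gödel ¬ of 0.3 = 0 (operand ≠ 0)
((d -> a) & ~d) = min(1, 0) = 0
(c & ((d -> a) & ~d)) = min(0.4, 0) = 0
(~(((a & (~d -> (b -> b))) -> d) -> a) & (c & ((d -> a) & ~d))) = min(0, 0) = 0
((c & (~c | a)) & (~(((a & (~d -> (b -> b))) -> d) -> a) & (c & ((d -> a) & ~d)))) = min(0.4, 0) = 0

0.00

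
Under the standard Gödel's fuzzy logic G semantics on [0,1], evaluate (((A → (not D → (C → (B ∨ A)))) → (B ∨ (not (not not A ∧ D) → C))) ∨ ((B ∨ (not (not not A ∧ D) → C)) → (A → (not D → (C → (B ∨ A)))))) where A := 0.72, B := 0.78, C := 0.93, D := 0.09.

1.00

not D: Gödel ¬ of 0.09 = 0 (operand ≠ 0)
(B ∨ A) = max(0.78, 0.72) = 0.78
(C → (B ∨ A)): 0.93 > 0.78, so result = 0.78
(not D → (C → (B ∨ A))): 0 ≤ 0.78, so result = 1
(A → (not D → (C → (B ∨ A)))): 0.72 ≤ 1, so result = 1
not A: Gödel ¬ of 0.72 = 0 (operand ≠ 0)
not not A: Gödel ¬ of 0 = 1 (operand is 0)
(not not A ∧ D) = min(1, 0.09) = 0.09
not (not not A ∧ D): Gödel ¬ of 0.09 = 0 (operand ≠ 0)
(not (not not A ∧ D) → C): 0 ≤ 0.93, so result = 1
(B ∨ (not (not not A ∧ D) → C)) = max(0.78, 1) = 1
((A → (not D → (C → (B ∨ A)))) → (B ∨ (not (not not A ∧ D) → C))): 1 ≤ 1, so result = 1
not A: Gödel ¬ of 0.72 = 0 (operand ≠ 0)
not not A: Gödel ¬ of 0 = 1 (operand is 0)
(not not A ∧ D) = min(1, 0.09) = 0.09
not (not not A ∧ D): Gödel ¬ of 0.09 = 0 (operand ≠ 0)
(not (not not A ∧ D) → C): 0 ≤ 0.93, so result = 1
(B ∨ (not (not not A ∧ D) → C)) = max(0.78, 1) = 1
not D: Gödel ¬ of 0.09 = 0 (operand ≠ 0)
(B ∨ A) = max(0.78, 0.72) = 0.78
(C → (B ∨ A)): 0.93 > 0.78, so result = 0.78
(not D → (C → (B ∨ A))): 0 ≤ 0.78, so result = 1
(A → (not D → (C → (B ∨ A)))): 0.72 ≤ 1, so result = 1
((B ∨ (not (not not A ∧ D) → C)) → (A → (not D → (C → (B ∨ A))))): 1 ≤ 1, so result = 1
(((A → (not D → (C → (B ∨ A)))) → (B ∨ (not (not not A ∧ D) → C))) ∨ ((B ∨ (not (not not A ∧ D) → C)) → (A → (not D → (C → (B ∨ A)))))) = max(1, 1) = 1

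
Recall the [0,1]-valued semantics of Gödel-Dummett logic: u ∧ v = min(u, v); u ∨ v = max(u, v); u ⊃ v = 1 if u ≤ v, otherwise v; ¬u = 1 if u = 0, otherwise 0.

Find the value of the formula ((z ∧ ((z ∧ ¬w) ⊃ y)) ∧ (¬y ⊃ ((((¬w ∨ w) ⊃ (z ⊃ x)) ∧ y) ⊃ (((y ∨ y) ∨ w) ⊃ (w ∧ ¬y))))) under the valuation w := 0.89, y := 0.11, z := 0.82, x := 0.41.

0.82

¬w: Gödel ¬ of 0.89 = 0 (operand ≠ 0)
(z ∧ ¬w) = min(0.82, 0) = 0
((z ∧ ¬w) ⊃ y): 0 ≤ 0.11, so result = 1
(z ∧ ((z ∧ ¬w) ⊃ y)) = min(0.82, 1) = 0.82
¬y: Gödel ¬ of 0.11 = 0 (operand ≠ 0)
¬w: Gödel ¬ of 0.89 = 0 (operand ≠ 0)
(¬w ∨ w) = max(0, 0.89) = 0.89
(z ⊃ x): 0.82 > 0.41, so result = 0.41
((¬w ∨ w) ⊃ (z ⊃ x)): 0.89 > 0.41, so result = 0.41
(((¬w ∨ w) ⊃ (z ⊃ x)) ∧ y) = min(0.41, 0.11) = 0.11
(y ∨ y) = max(0.11, 0.11) = 0.11
((y ∨ y) ∨ w) = max(0.11, 0.89) = 0.89
¬y: Gödel ¬ of 0.11 = 0 (operand ≠ 0)
(w ∧ ¬y) = min(0.89, 0) = 0
(((y ∨ y) ∨ w) ⊃ (w ∧ ¬y)): 0.89 > 0, so result = 0
((((¬w ∨ w) ⊃ (z ⊃ x)) ∧ y) ⊃ (((y ∨ y) ∨ w) ⊃ (w ∧ ¬y))): 0.11 > 0, so result = 0
(¬y ⊃ ((((¬w ∨ w) ⊃ (z ⊃ x)) ∧ y) ⊃ (((y ∨ y) ∨ w) ⊃ (w ∧ ¬y)))): 0 ≤ 0, so result = 1
((z ∧ ((z ∧ ¬w) ⊃ y)) ∧ (¬y ⊃ ((((¬w ∨ w) ⊃ (z ⊃ x)) ∧ y) ⊃ (((y ∨ y) ∨ w) ⊃ (w ∧ ¬y))))) = min(0.82, 1) = 0.82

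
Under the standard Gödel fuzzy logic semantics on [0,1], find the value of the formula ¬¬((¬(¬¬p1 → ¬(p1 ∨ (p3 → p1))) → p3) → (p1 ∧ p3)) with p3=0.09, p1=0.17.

¬p1: Gödel ¬ of 0.17 = 0 (operand ≠ 0)
¬¬p1: Gödel ¬ of 0 = 1 (operand is 0)
(p3 → p1): 0.09 ≤ 0.17, so result = 1
(p1 ∨ (p3 → p1)) = max(0.17, 1) = 1
¬(p1 ∨ (p3 → p1)): Gödel ¬ of 1 = 0 (operand ≠ 0)
(¬¬p1 → ¬(p1 ∨ (p3 → p1))): 1 > 0, so result = 0
¬(¬¬p1 → ¬(p1 ∨ (p3 → p1))): Gödel ¬ of 0 = 1 (operand is 0)
(¬(¬¬p1 → ¬(p1 ∨ (p3 → p1))) → p3): 1 > 0.09, so result = 0.09
(p1 ∧ p3) = min(0.17, 0.09) = 0.09
((¬(¬¬p1 → ¬(p1 ∨ (p3 → p1))) → p3) → (p1 ∧ p3)): 0.09 ≤ 0.09, so result = 1
¬((¬(¬¬p1 → ¬(p1 ∨ (p3 → p1))) → p3) → (p1 ∧ p3)): Gödel ¬ of 1 = 0 (operand ≠ 0)
¬¬((¬(¬¬p1 → ¬(p1 ∨ (p3 → p1))) → p3) → (p1 ∧ p3)): Gödel ¬ of 0 = 1 (operand is 0)

1.00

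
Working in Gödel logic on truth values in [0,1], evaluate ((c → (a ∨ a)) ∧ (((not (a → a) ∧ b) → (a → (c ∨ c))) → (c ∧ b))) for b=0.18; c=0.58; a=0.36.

0.18

(a ∨ a) = max(0.36, 0.36) = 0.36
(c → (a ∨ a)): 0.58 > 0.36, so result = 0.36
(a → a): 0.36 ≤ 0.36, so result = 1
not (a → a): Gödel ¬ of 1 = 0 (operand ≠ 0)
(not (a → a) ∧ b) = min(0, 0.18) = 0
(c ∨ c) = max(0.58, 0.58) = 0.58
(a → (c ∨ c)): 0.36 ≤ 0.58, so result = 1
((not (a → a) ∧ b) → (a → (c ∨ c))): 0 ≤ 1, so result = 1
(c ∧ b) = min(0.58, 0.18) = 0.18
(((not (a → a) ∧ b) → (a → (c ∨ c))) → (c ∧ b)): 1 > 0.18, so result = 0.18
((c → (a ∨ a)) ∧ (((not (a → a) ∧ b) → (a → (c ∨ c))) → (c ∧ b))) = min(0.36, 0.18) = 0.18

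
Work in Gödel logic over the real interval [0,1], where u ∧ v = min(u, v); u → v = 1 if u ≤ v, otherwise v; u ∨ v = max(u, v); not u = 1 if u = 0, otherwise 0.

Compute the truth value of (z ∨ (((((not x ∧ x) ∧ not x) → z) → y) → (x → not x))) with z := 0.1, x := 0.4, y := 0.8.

0.10

not x: Gödel ¬ of 0.4 = 0 (operand ≠ 0)
(not x ∧ x) = min(0, 0.4) = 0
not x: Gödel ¬ of 0.4 = 0 (operand ≠ 0)
((not x ∧ x) ∧ not x) = min(0, 0) = 0
(((not x ∧ x) ∧ not x) → z): 0 ≤ 0.1, so result = 1
((((not x ∧ x) ∧ not x) → z) → y): 1 > 0.8, so result = 0.8
not x: Gödel ¬ of 0.4 = 0 (operand ≠ 0)
(x → not x): 0.4 > 0, so result = 0
(((((not x ∧ x) ∧ not x) → z) → y) → (x → not x)): 0.8 > 0, so result = 0
(z ∨ (((((not x ∧ x) ∧ not x) → z) → y) → (x → not x))) = max(0.1, 0) = 0.1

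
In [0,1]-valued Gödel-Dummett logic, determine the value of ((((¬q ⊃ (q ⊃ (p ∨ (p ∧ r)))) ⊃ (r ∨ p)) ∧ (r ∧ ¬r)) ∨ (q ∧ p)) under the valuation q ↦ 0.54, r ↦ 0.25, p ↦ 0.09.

¬q: Gödel ¬ of 0.54 = 0 (operand ≠ 0)
(p ∧ r) = min(0.09, 0.25) = 0.09
(p ∨ (p ∧ r)) = max(0.09, 0.09) = 0.09
(q ⊃ (p ∨ (p ∧ r))): 0.54 > 0.09, so result = 0.09
(¬q ⊃ (q ⊃ (p ∨ (p ∧ r)))): 0 ≤ 0.09, so result = 1
(r ∨ p) = max(0.25, 0.09) = 0.25
((¬q ⊃ (q ⊃ (p ∨ (p ∧ r)))) ⊃ (r ∨ p)): 1 > 0.25, so result = 0.25
¬r: Gödel ¬ of 0.25 = 0 (operand ≠ 0)
(r ∧ ¬r) = min(0.25, 0) = 0
(((¬q ⊃ (q ⊃ (p ∨ (p ∧ r)))) ⊃ (r ∨ p)) ∧ (r ∧ ¬r)) = min(0.25, 0) = 0
(q ∧ p) = min(0.54, 0.09) = 0.09
((((¬q ⊃ (q ⊃ (p ∨ (p ∧ r)))) ⊃ (r ∨ p)) ∧ (r ∧ ¬r)) ∨ (q ∧ p)) = max(0, 0.09) = 0.09

0.09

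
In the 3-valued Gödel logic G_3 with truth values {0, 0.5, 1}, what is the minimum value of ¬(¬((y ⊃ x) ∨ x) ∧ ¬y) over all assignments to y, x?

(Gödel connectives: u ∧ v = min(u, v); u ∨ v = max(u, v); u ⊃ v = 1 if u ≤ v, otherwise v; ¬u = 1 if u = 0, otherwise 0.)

Every assignment gives 1. For instance at y = 0, x = 0:
  (y ⊃ x): 0 ≤ 0, so result = 1
  ((y ⊃ x) ∨ x) = max(1, 0) = 1
  ¬((y ⊃ x) ∨ x): Gödel ¬ of 1 = 0 (operand ≠ 0)
  ¬y: Gödel ¬ of 0 = 1 (operand is 0)
  (¬((y ⊃ x) ∨ x) ∧ ¬y) = min(0, 1) = 0
  ¬(¬((y ⊃ x) ∨ x) ∧ ¬y): Gödel ¬ of 0 = 1 (operand is 0)
All 9 assignments give value 1 — the formula is a G_3-tautology.

1.00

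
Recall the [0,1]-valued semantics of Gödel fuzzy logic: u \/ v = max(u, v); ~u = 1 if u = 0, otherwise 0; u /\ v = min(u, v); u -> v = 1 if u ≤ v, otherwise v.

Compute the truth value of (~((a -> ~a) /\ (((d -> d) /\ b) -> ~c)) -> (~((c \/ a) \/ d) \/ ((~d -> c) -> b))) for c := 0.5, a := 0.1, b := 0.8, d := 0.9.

~a: Gödel ¬ of 0.1 = 0 (operand ≠ 0)
(a -> ~a): 0.1 > 0, so result = 0
(d -> d): 0.9 ≤ 0.9, so result = 1
((d -> d) /\ b) = min(1, 0.8) = 0.8
~c: Gödel ¬ of 0.5 = 0 (operand ≠ 0)
(((d -> d) /\ b) -> ~c): 0.8 > 0, so result = 0
((a -> ~a) /\ (((d -> d) /\ b) -> ~c)) = min(0, 0) = 0
~((a -> ~a) /\ (((d -> d) /\ b) -> ~c)): Gödel ¬ of 0 = 1 (operand is 0)
(c \/ a) = max(0.5, 0.1) = 0.5
((c \/ a) \/ d) = max(0.5, 0.9) = 0.9
~((c \/ a) \/ d): Gödel ¬ of 0.9 = 0 (operand ≠ 0)
~d: Gödel ¬ of 0.9 = 0 (operand ≠ 0)
(~d -> c): 0 ≤ 0.5, so result = 1
((~d -> c) -> b): 1 > 0.8, so result = 0.8
(~((c \/ a) \/ d) \/ ((~d -> c) -> b)) = max(0, 0.8) = 0.8
(~((a -> ~a) /\ (((d -> d) /\ b) -> ~c)) -> (~((c \/ a) \/ d) \/ ((~d -> c) -> b))): 1 > 0.8, so result = 0.8

0.80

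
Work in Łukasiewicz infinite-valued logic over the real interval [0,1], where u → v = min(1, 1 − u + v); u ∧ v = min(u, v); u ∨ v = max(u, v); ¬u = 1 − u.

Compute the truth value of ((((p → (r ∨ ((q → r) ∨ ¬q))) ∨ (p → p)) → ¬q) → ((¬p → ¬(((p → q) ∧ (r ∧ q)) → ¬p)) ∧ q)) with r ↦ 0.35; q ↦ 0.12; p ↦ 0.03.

(q → r): min(1, 1 − 0.12 + 0.35) = 1
¬q: Łukasiewicz ¬ gives 1 − 0.12 = 0.88
((q → r) ∨ ¬q) = max(1, 0.88) = 1
(r ∨ ((q → r) ∨ ¬q)) = max(0.35, 1) = 1
(p → (r ∨ ((q → r) ∨ ¬q))): min(1, 1 − 0.03 + 1) = 1
(p → p): min(1, 1 − 0.03 + 0.03) = 1
((p → (r ∨ ((q → r) ∨ ¬q))) ∨ (p → p)) = max(1, 1) = 1
¬q: Łukasiewicz ¬ gives 1 − 0.12 = 0.88
(((p → (r ∨ ((q → r) ∨ ¬q))) ∨ (p → p)) → ¬q): min(1, 1 − 1 + 0.88) = 0.88
¬p: Łukasiewicz ¬ gives 1 − 0.03 = 0.97
(p → q): min(1, 1 − 0.03 + 0.12) = 1
(r ∧ q) = min(0.35, 0.12) = 0.12
((p → q) ∧ (r ∧ q)) = min(1, 0.12) = 0.12
¬p: Łukasiewicz ¬ gives 1 − 0.03 = 0.97
(((p → q) ∧ (r ∧ q)) → ¬p): min(1, 1 − 0.12 + 0.97) = 1
¬(((p → q) ∧ (r ∧ q)) → ¬p): Łukasiewicz ¬ gives 1 − 1 = 0
(¬p → ¬(((p → q) ∧ (r ∧ q)) → ¬p)): min(1, 1 − 0.97 + 0) = 0.03
((¬p → ¬(((p → q) ∧ (r ∧ q)) → ¬p)) ∧ q) = min(0.03, 0.12) = 0.03
((((p → (r ∨ ((q → r) ∨ ¬q))) ∨ (p → p)) → ¬q) → ((¬p → ¬(((p → q) ∧ (r ∧ q)) → ¬p)) ∧ q)): min(1, 1 − 0.88 + 0.03) = 0.15

0.15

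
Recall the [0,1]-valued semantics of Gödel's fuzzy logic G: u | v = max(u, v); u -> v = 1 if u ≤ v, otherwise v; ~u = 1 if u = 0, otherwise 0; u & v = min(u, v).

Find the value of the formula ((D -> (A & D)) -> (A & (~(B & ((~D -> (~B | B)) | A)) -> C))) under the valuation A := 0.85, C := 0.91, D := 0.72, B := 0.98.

0.85

(A & D) = min(0.85, 0.72) = 0.72
(D -> (A & D)): 0.72 ≤ 0.72, so result = 1
~D: Gödel ¬ of 0.72 = 0 (operand ≠ 0)
~B: Gödel ¬ of 0.98 = 0 (operand ≠ 0)
(~B | B) = max(0, 0.98) = 0.98
(~D -> (~B | B)): 0 ≤ 0.98, so result = 1
((~D -> (~B | B)) | A) = max(1, 0.85) = 1
(B & ((~D -> (~B | B)) | A)) = min(0.98, 1) = 0.98
~(B & ((~D -> (~B | B)) | A)): Gödel ¬ of 0.98 = 0 (operand ≠ 0)
(~(B & ((~D -> (~B | B)) | A)) -> C): 0 ≤ 0.91, so result = 1
(A & (~(B & ((~D -> (~B | B)) | A)) -> C)) = min(0.85, 1) = 0.85
((D -> (A & D)) -> (A & (~(B & ((~D -> (~B | B)) | A)) -> C))): 1 > 0.85, so result = 0.85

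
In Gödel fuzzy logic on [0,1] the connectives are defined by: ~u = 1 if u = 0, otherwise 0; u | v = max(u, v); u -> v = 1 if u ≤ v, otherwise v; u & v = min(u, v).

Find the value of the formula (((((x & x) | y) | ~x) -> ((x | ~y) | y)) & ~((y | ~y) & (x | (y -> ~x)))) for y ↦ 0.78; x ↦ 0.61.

0.00

(x & x) = min(0.61, 0.61) = 0.61
((x & x) | y) = max(0.61, 0.78) = 0.78
~x: Gödel ¬ of 0.61 = 0 (operand ≠ 0)
(((x & x) | y) | ~x) = max(0.78, 0) = 0.78
~y: Gödel ¬ of 0.78 = 0 (operand ≠ 0)
(x | ~y) = max(0.61, 0) = 0.61
((x | ~y) | y) = max(0.61, 0.78) = 0.78
((((x & x) | y) | ~x) -> ((x | ~y) | y)): 0.78 ≤ 0.78, so result = 1
~y: Gödel ¬ of 0.78 = 0 (operand ≠ 0)
(y | ~y) = max(0.78, 0) = 0.78
~x: Gödel ¬ of 0.61 = 0 (operand ≠ 0)
(y -> ~x): 0.78 > 0, so result = 0
(x | (y -> ~x)) = max(0.61, 0) = 0.61
((y | ~y) & (x | (y -> ~x))) = min(0.78, 0.61) = 0.61
~((y | ~y) & (x | (y -> ~x))): Gödel ¬ of 0.61 = 0 (operand ≠ 0)
(((((x & x) | y) | ~x) -> ((x | ~y) | y)) & ~((y | ~y) & (x | (y -> ~x)))) = min(1, 0) = 0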